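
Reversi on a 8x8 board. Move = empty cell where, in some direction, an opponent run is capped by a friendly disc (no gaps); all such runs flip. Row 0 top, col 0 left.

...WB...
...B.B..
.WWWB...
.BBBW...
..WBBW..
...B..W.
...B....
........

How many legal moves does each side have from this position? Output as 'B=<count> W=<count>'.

-- B to move --
(0,2): flips 1 -> legal
(1,0): flips 1 -> legal
(1,1): flips 2 -> legal
(1,2): flips 1 -> legal
(1,4): flips 1 -> legal
(2,0): flips 3 -> legal
(2,5): flips 1 -> legal
(3,0): no bracket -> illegal
(3,5): flips 1 -> legal
(3,6): no bracket -> illegal
(4,1): flips 1 -> legal
(4,6): flips 1 -> legal
(4,7): no bracket -> illegal
(5,1): flips 1 -> legal
(5,2): flips 1 -> legal
(5,4): no bracket -> illegal
(5,5): no bracket -> illegal
(5,7): no bracket -> illegal
(6,5): no bracket -> illegal
(6,6): no bracket -> illegal
(6,7): no bracket -> illegal
B mobility = 12
-- W to move --
(0,2): no bracket -> illegal
(0,5): flips 1 -> legal
(0,6): flips 3 -> legal
(1,2): no bracket -> illegal
(1,4): flips 1 -> legal
(1,6): no bracket -> illegal
(2,0): flips 1 -> legal
(2,5): flips 1 -> legal
(2,6): no bracket -> illegal
(3,0): flips 3 -> legal
(3,5): no bracket -> illegal
(4,0): flips 1 -> legal
(4,1): flips 2 -> legal
(5,2): flips 1 -> legal
(5,4): flips 3 -> legal
(5,5): flips 2 -> legal
(6,2): no bracket -> illegal
(6,4): flips 1 -> legal
(7,2): no bracket -> illegal
(7,3): flips 4 -> legal
(7,4): no bracket -> illegal
W mobility = 13

Answer: B=12 W=13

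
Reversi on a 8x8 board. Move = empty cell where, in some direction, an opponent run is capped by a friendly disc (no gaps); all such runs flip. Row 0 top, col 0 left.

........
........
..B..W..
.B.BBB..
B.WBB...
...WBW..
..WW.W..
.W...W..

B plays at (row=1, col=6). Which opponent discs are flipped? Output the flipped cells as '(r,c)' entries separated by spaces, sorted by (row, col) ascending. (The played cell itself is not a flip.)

Answer: (2,5)

Derivation:
Dir NW: first cell '.' (not opp) -> no flip
Dir N: first cell '.' (not opp) -> no flip
Dir NE: first cell '.' (not opp) -> no flip
Dir W: first cell '.' (not opp) -> no flip
Dir E: first cell '.' (not opp) -> no flip
Dir SW: opp run (2,5) capped by B -> flip
Dir S: first cell '.' (not opp) -> no flip
Dir SE: first cell '.' (not opp) -> no flip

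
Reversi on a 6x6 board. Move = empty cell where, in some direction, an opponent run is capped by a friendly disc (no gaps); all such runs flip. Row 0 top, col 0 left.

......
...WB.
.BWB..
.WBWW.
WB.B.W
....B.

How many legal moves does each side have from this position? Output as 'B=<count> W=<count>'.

Answer: B=5 W=9

Derivation:
-- B to move --
(0,2): no bracket -> illegal
(0,3): flips 1 -> legal
(0,4): no bracket -> illegal
(1,1): no bracket -> illegal
(1,2): flips 2 -> legal
(2,0): no bracket -> illegal
(2,4): no bracket -> illegal
(2,5): flips 1 -> legal
(3,0): flips 1 -> legal
(3,5): flips 2 -> legal
(4,2): no bracket -> illegal
(4,4): no bracket -> illegal
(5,0): no bracket -> illegal
(5,1): no bracket -> illegal
(5,5): no bracket -> illegal
B mobility = 5
-- W to move --
(0,3): no bracket -> illegal
(0,4): no bracket -> illegal
(0,5): no bracket -> illegal
(1,0): no bracket -> illegal
(1,1): flips 1 -> legal
(1,2): flips 1 -> legal
(1,5): flips 1 -> legal
(2,0): flips 1 -> legal
(2,4): flips 1 -> legal
(2,5): no bracket -> illegal
(3,0): no bracket -> illegal
(4,2): flips 2 -> legal
(4,4): no bracket -> illegal
(5,0): no bracket -> illegal
(5,1): flips 1 -> legal
(5,2): flips 1 -> legal
(5,3): flips 1 -> legal
(5,5): no bracket -> illegal
W mobility = 9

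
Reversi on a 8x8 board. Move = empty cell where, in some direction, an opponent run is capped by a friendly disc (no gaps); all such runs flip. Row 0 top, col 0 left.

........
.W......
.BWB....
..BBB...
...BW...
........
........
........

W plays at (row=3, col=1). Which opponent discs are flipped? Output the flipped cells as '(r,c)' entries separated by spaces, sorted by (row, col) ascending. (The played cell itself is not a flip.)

Answer: (2,1)

Derivation:
Dir NW: first cell '.' (not opp) -> no flip
Dir N: opp run (2,1) capped by W -> flip
Dir NE: first cell 'W' (not opp) -> no flip
Dir W: first cell '.' (not opp) -> no flip
Dir E: opp run (3,2) (3,3) (3,4), next='.' -> no flip
Dir SW: first cell '.' (not opp) -> no flip
Dir S: first cell '.' (not opp) -> no flip
Dir SE: first cell '.' (not opp) -> no flip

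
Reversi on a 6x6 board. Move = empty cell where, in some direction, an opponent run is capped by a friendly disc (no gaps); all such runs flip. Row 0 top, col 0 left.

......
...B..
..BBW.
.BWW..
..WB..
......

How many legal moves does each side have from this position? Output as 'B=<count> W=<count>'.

Answer: B=8 W=11

Derivation:
-- B to move --
(1,4): no bracket -> illegal
(1,5): no bracket -> illegal
(2,1): flips 1 -> legal
(2,5): flips 1 -> legal
(3,4): flips 2 -> legal
(3,5): flips 1 -> legal
(4,1): flips 2 -> legal
(4,4): flips 1 -> legal
(5,1): no bracket -> illegal
(5,2): flips 2 -> legal
(5,3): flips 1 -> legal
B mobility = 8
-- W to move --
(0,2): flips 1 -> legal
(0,3): flips 2 -> legal
(0,4): no bracket -> illegal
(1,1): flips 1 -> legal
(1,2): flips 1 -> legal
(1,4): flips 1 -> legal
(2,0): flips 1 -> legal
(2,1): flips 2 -> legal
(3,0): flips 1 -> legal
(3,4): no bracket -> illegal
(4,0): no bracket -> illegal
(4,1): no bracket -> illegal
(4,4): flips 1 -> legal
(5,2): no bracket -> illegal
(5,3): flips 1 -> legal
(5,4): flips 1 -> legal
W mobility = 11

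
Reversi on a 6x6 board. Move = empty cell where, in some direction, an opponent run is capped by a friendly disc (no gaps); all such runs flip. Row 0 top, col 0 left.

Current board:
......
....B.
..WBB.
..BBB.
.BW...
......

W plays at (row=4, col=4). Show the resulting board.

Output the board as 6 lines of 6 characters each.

Place W at (4,4); scan 8 dirs for brackets.
Dir NW: opp run (3,3) capped by W -> flip
Dir N: opp run (3,4) (2,4) (1,4), next='.' -> no flip
Dir NE: first cell '.' (not opp) -> no flip
Dir W: first cell '.' (not opp) -> no flip
Dir E: first cell '.' (not opp) -> no flip
Dir SW: first cell '.' (not opp) -> no flip
Dir S: first cell '.' (not opp) -> no flip
Dir SE: first cell '.' (not opp) -> no flip
All flips: (3,3)

Answer: ......
....B.
..WBB.
..BWB.
.BW.W.
......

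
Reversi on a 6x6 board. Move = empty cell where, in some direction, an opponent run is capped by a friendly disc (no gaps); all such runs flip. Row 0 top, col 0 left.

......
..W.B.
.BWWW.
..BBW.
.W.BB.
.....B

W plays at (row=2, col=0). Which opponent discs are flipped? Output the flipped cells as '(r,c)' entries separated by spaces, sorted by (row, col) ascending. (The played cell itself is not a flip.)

Answer: (2,1)

Derivation:
Dir NW: edge -> no flip
Dir N: first cell '.' (not opp) -> no flip
Dir NE: first cell '.' (not opp) -> no flip
Dir W: edge -> no flip
Dir E: opp run (2,1) capped by W -> flip
Dir SW: edge -> no flip
Dir S: first cell '.' (not opp) -> no flip
Dir SE: first cell '.' (not opp) -> no flip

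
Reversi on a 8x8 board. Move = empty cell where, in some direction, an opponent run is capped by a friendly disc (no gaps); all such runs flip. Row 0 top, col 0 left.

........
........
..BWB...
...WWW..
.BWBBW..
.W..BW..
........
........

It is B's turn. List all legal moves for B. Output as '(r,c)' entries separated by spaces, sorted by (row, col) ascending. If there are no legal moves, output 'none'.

Answer: (1,3) (2,5) (2,6) (3,6) (4,6) (5,6) (6,0) (6,1) (6,6)

Derivation:
(1,2): no bracket -> illegal
(1,3): flips 2 -> legal
(1,4): no bracket -> illegal
(2,5): flips 1 -> legal
(2,6): flips 1 -> legal
(3,1): no bracket -> illegal
(3,2): no bracket -> illegal
(3,6): flips 1 -> legal
(4,0): no bracket -> illegal
(4,6): flips 2 -> legal
(5,0): no bracket -> illegal
(5,2): no bracket -> illegal
(5,3): no bracket -> illegal
(5,6): flips 1 -> legal
(6,0): flips 3 -> legal
(6,1): flips 1 -> legal
(6,2): no bracket -> illegal
(6,4): no bracket -> illegal
(6,5): no bracket -> illegal
(6,6): flips 1 -> legal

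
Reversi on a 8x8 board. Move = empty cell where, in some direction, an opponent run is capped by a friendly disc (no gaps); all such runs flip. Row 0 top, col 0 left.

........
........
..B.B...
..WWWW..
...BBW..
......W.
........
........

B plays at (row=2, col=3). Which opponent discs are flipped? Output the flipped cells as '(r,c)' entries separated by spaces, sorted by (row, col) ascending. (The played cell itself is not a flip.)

Answer: (3,3)

Derivation:
Dir NW: first cell '.' (not opp) -> no flip
Dir N: first cell '.' (not opp) -> no flip
Dir NE: first cell '.' (not opp) -> no flip
Dir W: first cell 'B' (not opp) -> no flip
Dir E: first cell 'B' (not opp) -> no flip
Dir SW: opp run (3,2), next='.' -> no flip
Dir S: opp run (3,3) capped by B -> flip
Dir SE: opp run (3,4) (4,5) (5,6), next='.' -> no flip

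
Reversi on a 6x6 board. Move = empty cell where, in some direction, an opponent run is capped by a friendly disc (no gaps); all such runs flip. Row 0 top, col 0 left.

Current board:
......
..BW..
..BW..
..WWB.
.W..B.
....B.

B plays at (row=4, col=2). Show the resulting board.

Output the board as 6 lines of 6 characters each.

Place B at (4,2); scan 8 dirs for brackets.
Dir NW: first cell '.' (not opp) -> no flip
Dir N: opp run (3,2) capped by B -> flip
Dir NE: opp run (3,3), next='.' -> no flip
Dir W: opp run (4,1), next='.' -> no flip
Dir E: first cell '.' (not opp) -> no flip
Dir SW: first cell '.' (not opp) -> no flip
Dir S: first cell '.' (not opp) -> no flip
Dir SE: first cell '.' (not opp) -> no flip
All flips: (3,2)

Answer: ......
..BW..
..BW..
..BWB.
.WB.B.
....B.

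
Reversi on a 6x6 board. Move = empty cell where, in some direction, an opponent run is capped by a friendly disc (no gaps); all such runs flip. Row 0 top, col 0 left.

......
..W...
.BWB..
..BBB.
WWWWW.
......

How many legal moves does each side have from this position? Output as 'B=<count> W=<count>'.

-- B to move --
(0,1): flips 1 -> legal
(0,2): flips 2 -> legal
(0,3): flips 1 -> legal
(1,1): flips 1 -> legal
(1,3): no bracket -> illegal
(3,0): no bracket -> illegal
(3,1): no bracket -> illegal
(3,5): no bracket -> illegal
(4,5): no bracket -> illegal
(5,0): flips 1 -> legal
(5,1): flips 1 -> legal
(5,2): flips 2 -> legal
(5,3): flips 1 -> legal
(5,4): flips 2 -> legal
(5,5): flips 1 -> legal
B mobility = 10
-- W to move --
(1,0): flips 2 -> legal
(1,1): no bracket -> illegal
(1,3): flips 2 -> legal
(1,4): flips 2 -> legal
(2,0): flips 1 -> legal
(2,4): flips 3 -> legal
(2,5): flips 1 -> legal
(3,0): flips 1 -> legal
(3,1): no bracket -> illegal
(3,5): no bracket -> illegal
(4,5): flips 2 -> legal
W mobility = 8

Answer: B=10 W=8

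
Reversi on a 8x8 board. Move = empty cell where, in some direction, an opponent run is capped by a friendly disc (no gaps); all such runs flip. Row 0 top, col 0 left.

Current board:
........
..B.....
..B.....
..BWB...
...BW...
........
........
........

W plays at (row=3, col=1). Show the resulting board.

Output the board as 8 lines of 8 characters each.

Answer: ........
..B.....
..B.....
.WWWB...
...BW...
........
........
........

Derivation:
Place W at (3,1); scan 8 dirs for brackets.
Dir NW: first cell '.' (not opp) -> no flip
Dir N: first cell '.' (not opp) -> no flip
Dir NE: opp run (2,2), next='.' -> no flip
Dir W: first cell '.' (not opp) -> no flip
Dir E: opp run (3,2) capped by W -> flip
Dir SW: first cell '.' (not opp) -> no flip
Dir S: first cell '.' (not opp) -> no flip
Dir SE: first cell '.' (not opp) -> no flip
All flips: (3,2)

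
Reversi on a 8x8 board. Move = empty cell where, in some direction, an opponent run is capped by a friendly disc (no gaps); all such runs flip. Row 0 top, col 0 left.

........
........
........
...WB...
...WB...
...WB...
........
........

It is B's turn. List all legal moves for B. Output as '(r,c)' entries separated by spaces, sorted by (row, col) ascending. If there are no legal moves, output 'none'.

Answer: (2,2) (3,2) (4,2) (5,2) (6,2)

Derivation:
(2,2): flips 1 -> legal
(2,3): no bracket -> illegal
(2,4): no bracket -> illegal
(3,2): flips 2 -> legal
(4,2): flips 1 -> legal
(5,2): flips 2 -> legal
(6,2): flips 1 -> legal
(6,3): no bracket -> illegal
(6,4): no bracket -> illegal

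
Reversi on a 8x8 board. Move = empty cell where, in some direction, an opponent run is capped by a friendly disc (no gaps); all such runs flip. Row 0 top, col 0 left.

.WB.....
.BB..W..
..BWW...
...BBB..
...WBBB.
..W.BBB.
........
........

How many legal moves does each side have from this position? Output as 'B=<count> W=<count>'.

Answer: B=9 W=9

Derivation:
-- B to move --
(0,0): flips 1 -> legal
(0,4): no bracket -> illegal
(0,5): no bracket -> illegal
(0,6): flips 2 -> legal
(1,0): no bracket -> illegal
(1,3): flips 2 -> legal
(1,4): flips 1 -> legal
(1,6): no bracket -> illegal
(2,5): flips 2 -> legal
(2,6): no bracket -> illegal
(3,2): flips 1 -> legal
(4,1): no bracket -> illegal
(4,2): flips 1 -> legal
(5,1): no bracket -> illegal
(5,3): flips 1 -> legal
(6,1): flips 2 -> legal
(6,2): no bracket -> illegal
(6,3): no bracket -> illegal
B mobility = 9
-- W to move --
(0,0): no bracket -> illegal
(0,3): flips 1 -> legal
(1,0): no bracket -> illegal
(1,3): no bracket -> illegal
(2,0): no bracket -> illegal
(2,1): flips 2 -> legal
(2,5): flips 1 -> legal
(2,6): no bracket -> illegal
(3,1): no bracket -> illegal
(3,2): no bracket -> illegal
(3,6): no bracket -> illegal
(3,7): no bracket -> illegal
(4,2): flips 1 -> legal
(4,7): flips 3 -> legal
(5,3): no bracket -> illegal
(5,7): flips 2 -> legal
(6,3): no bracket -> illegal
(6,4): flips 3 -> legal
(6,5): flips 1 -> legal
(6,6): no bracket -> illegal
(6,7): flips 3 -> legal
W mobility = 9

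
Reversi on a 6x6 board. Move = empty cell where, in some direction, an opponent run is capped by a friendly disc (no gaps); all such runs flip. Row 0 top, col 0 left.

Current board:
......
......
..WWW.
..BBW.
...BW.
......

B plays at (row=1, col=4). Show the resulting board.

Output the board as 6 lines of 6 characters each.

Answer: ......
....B.
..WBW.
..BBW.
...BW.
......

Derivation:
Place B at (1,4); scan 8 dirs for brackets.
Dir NW: first cell '.' (not opp) -> no flip
Dir N: first cell '.' (not opp) -> no flip
Dir NE: first cell '.' (not opp) -> no flip
Dir W: first cell '.' (not opp) -> no flip
Dir E: first cell '.' (not opp) -> no flip
Dir SW: opp run (2,3) capped by B -> flip
Dir S: opp run (2,4) (3,4) (4,4), next='.' -> no flip
Dir SE: first cell '.' (not opp) -> no flip
All flips: (2,3)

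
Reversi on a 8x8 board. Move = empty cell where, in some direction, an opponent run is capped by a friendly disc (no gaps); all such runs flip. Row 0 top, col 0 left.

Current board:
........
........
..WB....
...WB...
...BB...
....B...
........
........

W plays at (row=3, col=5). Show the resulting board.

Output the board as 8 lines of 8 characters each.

Place W at (3,5); scan 8 dirs for brackets.
Dir NW: first cell '.' (not opp) -> no flip
Dir N: first cell '.' (not opp) -> no flip
Dir NE: first cell '.' (not opp) -> no flip
Dir W: opp run (3,4) capped by W -> flip
Dir E: first cell '.' (not opp) -> no flip
Dir SW: opp run (4,4), next='.' -> no flip
Dir S: first cell '.' (not opp) -> no flip
Dir SE: first cell '.' (not opp) -> no flip
All flips: (3,4)

Answer: ........
........
..WB....
...WWW..
...BB...
....B...
........
........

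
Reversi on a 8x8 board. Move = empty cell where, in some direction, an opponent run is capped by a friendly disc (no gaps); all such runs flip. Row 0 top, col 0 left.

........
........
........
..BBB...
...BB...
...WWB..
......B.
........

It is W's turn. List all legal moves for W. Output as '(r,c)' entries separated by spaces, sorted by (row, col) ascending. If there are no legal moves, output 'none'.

(2,1): flips 2 -> legal
(2,2): no bracket -> illegal
(2,3): flips 2 -> legal
(2,4): flips 2 -> legal
(2,5): no bracket -> illegal
(3,1): no bracket -> illegal
(3,5): flips 1 -> legal
(4,1): no bracket -> illegal
(4,2): no bracket -> illegal
(4,5): no bracket -> illegal
(4,6): no bracket -> illegal
(5,2): no bracket -> illegal
(5,6): flips 1 -> legal
(5,7): no bracket -> illegal
(6,4): no bracket -> illegal
(6,5): no bracket -> illegal
(6,7): no bracket -> illegal
(7,5): no bracket -> illegal
(7,6): no bracket -> illegal
(7,7): no bracket -> illegal

Answer: (2,1) (2,3) (2,4) (3,5) (5,6)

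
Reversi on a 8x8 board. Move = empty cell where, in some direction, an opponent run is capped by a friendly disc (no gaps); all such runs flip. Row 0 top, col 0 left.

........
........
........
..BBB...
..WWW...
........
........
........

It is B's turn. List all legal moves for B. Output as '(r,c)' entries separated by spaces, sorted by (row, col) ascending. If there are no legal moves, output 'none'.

(3,1): no bracket -> illegal
(3,5): no bracket -> illegal
(4,1): no bracket -> illegal
(4,5): no bracket -> illegal
(5,1): flips 1 -> legal
(5,2): flips 2 -> legal
(5,3): flips 1 -> legal
(5,4): flips 2 -> legal
(5,5): flips 1 -> legal

Answer: (5,1) (5,2) (5,3) (5,4) (5,5)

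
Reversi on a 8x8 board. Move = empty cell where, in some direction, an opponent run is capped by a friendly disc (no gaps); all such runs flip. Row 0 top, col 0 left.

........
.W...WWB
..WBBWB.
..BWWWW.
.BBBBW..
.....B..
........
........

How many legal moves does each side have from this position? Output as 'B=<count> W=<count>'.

Answer: B=11 W=13

Derivation:
-- B to move --
(0,0): flips 3 -> legal
(0,1): no bracket -> illegal
(0,2): no bracket -> illegal
(0,4): flips 1 -> legal
(0,5): flips 4 -> legal
(0,6): flips 2 -> legal
(0,7): flips 3 -> legal
(1,0): no bracket -> illegal
(1,2): flips 1 -> legal
(1,3): no bracket -> illegal
(1,4): flips 2 -> legal
(2,0): no bracket -> illegal
(2,1): flips 1 -> legal
(2,7): no bracket -> illegal
(3,1): no bracket -> illegal
(3,7): flips 4 -> legal
(4,6): flips 3 -> legal
(4,7): no bracket -> illegal
(5,4): no bracket -> illegal
(5,6): flips 2 -> legal
B mobility = 11
-- W to move --
(0,6): no bracket -> illegal
(0,7): no bracket -> illegal
(1,2): flips 1 -> legal
(1,3): flips 2 -> legal
(1,4): flips 1 -> legal
(2,1): no bracket -> illegal
(2,7): flips 1 -> legal
(3,0): no bracket -> illegal
(3,1): flips 1 -> legal
(3,7): flips 1 -> legal
(4,0): flips 4 -> legal
(4,6): no bracket -> illegal
(5,0): no bracket -> illegal
(5,1): flips 1 -> legal
(5,2): flips 3 -> legal
(5,3): flips 2 -> legal
(5,4): flips 1 -> legal
(5,6): no bracket -> illegal
(6,4): no bracket -> illegal
(6,5): flips 1 -> legal
(6,6): flips 2 -> legal
W mobility = 13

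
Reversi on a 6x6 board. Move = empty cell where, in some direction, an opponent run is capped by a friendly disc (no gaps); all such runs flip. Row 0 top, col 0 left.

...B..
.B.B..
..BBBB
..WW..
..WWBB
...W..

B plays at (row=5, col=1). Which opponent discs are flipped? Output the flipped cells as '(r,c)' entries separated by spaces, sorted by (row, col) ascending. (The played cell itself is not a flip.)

Dir NW: first cell '.' (not opp) -> no flip
Dir N: first cell '.' (not opp) -> no flip
Dir NE: opp run (4,2) (3,3) capped by B -> flip
Dir W: first cell '.' (not opp) -> no flip
Dir E: first cell '.' (not opp) -> no flip
Dir SW: edge -> no flip
Dir S: edge -> no flip
Dir SE: edge -> no flip

Answer: (3,3) (4,2)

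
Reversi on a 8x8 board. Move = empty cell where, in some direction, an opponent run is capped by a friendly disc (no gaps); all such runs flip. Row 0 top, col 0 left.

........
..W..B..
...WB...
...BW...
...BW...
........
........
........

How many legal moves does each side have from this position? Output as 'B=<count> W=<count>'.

-- B to move --
(0,1): no bracket -> illegal
(0,2): no bracket -> illegal
(0,3): no bracket -> illegal
(1,1): no bracket -> illegal
(1,3): flips 1 -> legal
(1,4): no bracket -> illegal
(2,1): no bracket -> illegal
(2,2): flips 1 -> legal
(2,5): flips 1 -> legal
(3,2): no bracket -> illegal
(3,5): flips 1 -> legal
(4,5): flips 1 -> legal
(5,3): no bracket -> illegal
(5,4): flips 2 -> legal
(5,5): flips 1 -> legal
B mobility = 7
-- W to move --
(0,4): no bracket -> illegal
(0,5): no bracket -> illegal
(0,6): no bracket -> illegal
(1,3): no bracket -> illegal
(1,4): flips 1 -> legal
(1,6): no bracket -> illegal
(2,2): flips 1 -> legal
(2,5): flips 1 -> legal
(2,6): no bracket -> illegal
(3,2): flips 1 -> legal
(3,5): no bracket -> illegal
(4,2): flips 1 -> legal
(5,2): flips 1 -> legal
(5,3): flips 2 -> legal
(5,4): no bracket -> illegal
W mobility = 7

Answer: B=7 W=7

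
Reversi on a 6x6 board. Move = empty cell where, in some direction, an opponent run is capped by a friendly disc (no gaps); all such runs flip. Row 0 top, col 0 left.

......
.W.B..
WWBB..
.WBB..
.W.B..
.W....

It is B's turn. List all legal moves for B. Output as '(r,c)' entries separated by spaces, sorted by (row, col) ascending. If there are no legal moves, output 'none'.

Answer: (0,0) (1,0) (3,0) (4,0) (5,0)

Derivation:
(0,0): flips 1 -> legal
(0,1): no bracket -> illegal
(0,2): no bracket -> illegal
(1,0): flips 1 -> legal
(1,2): no bracket -> illegal
(3,0): flips 1 -> legal
(4,0): flips 1 -> legal
(4,2): no bracket -> illegal
(5,0): flips 1 -> legal
(5,2): no bracket -> illegal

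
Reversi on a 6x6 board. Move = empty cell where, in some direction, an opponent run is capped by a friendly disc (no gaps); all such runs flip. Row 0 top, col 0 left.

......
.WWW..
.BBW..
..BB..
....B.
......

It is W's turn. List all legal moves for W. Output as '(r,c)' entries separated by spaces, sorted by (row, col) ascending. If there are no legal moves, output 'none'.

Answer: (2,0) (3,0) (3,1) (4,1) (4,2) (4,3) (5,5)

Derivation:
(1,0): no bracket -> illegal
(2,0): flips 2 -> legal
(2,4): no bracket -> illegal
(3,0): flips 1 -> legal
(3,1): flips 2 -> legal
(3,4): no bracket -> illegal
(3,5): no bracket -> illegal
(4,1): flips 1 -> legal
(4,2): flips 2 -> legal
(4,3): flips 1 -> legal
(4,5): no bracket -> illegal
(5,3): no bracket -> illegal
(5,4): no bracket -> illegal
(5,5): flips 3 -> legal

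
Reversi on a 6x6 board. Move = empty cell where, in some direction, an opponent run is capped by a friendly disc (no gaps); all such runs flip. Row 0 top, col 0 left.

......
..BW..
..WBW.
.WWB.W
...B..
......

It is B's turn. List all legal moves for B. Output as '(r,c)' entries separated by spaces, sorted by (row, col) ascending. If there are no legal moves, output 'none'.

(0,2): no bracket -> illegal
(0,3): flips 1 -> legal
(0,4): no bracket -> illegal
(1,1): flips 1 -> legal
(1,4): flips 1 -> legal
(1,5): flips 1 -> legal
(2,0): no bracket -> illegal
(2,1): flips 2 -> legal
(2,5): flips 1 -> legal
(3,0): flips 2 -> legal
(3,4): no bracket -> illegal
(4,0): no bracket -> illegal
(4,1): flips 1 -> legal
(4,2): flips 2 -> legal
(4,4): no bracket -> illegal
(4,5): no bracket -> illegal

Answer: (0,3) (1,1) (1,4) (1,5) (2,1) (2,5) (3,0) (4,1) (4,2)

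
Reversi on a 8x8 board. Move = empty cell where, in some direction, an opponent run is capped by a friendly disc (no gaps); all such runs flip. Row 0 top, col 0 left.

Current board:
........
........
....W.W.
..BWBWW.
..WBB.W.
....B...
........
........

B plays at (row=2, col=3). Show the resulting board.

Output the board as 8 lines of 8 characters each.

Answer: ........
........
...BW.W.
..BBBWW.
..WBB.W.
....B...
........
........

Derivation:
Place B at (2,3); scan 8 dirs for brackets.
Dir NW: first cell '.' (not opp) -> no flip
Dir N: first cell '.' (not opp) -> no flip
Dir NE: first cell '.' (not opp) -> no flip
Dir W: first cell '.' (not opp) -> no flip
Dir E: opp run (2,4), next='.' -> no flip
Dir SW: first cell 'B' (not opp) -> no flip
Dir S: opp run (3,3) capped by B -> flip
Dir SE: first cell 'B' (not opp) -> no flip
All flips: (3,3)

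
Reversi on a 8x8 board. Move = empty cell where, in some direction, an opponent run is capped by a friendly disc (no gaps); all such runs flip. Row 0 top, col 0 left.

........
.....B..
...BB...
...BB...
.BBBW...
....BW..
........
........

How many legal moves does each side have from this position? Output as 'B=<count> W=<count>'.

-- B to move --
(3,5): no bracket -> illegal
(4,5): flips 1 -> legal
(4,6): no bracket -> illegal
(5,3): no bracket -> illegal
(5,6): flips 1 -> legal
(6,4): no bracket -> illegal
(6,5): no bracket -> illegal
(6,6): flips 2 -> legal
B mobility = 3
-- W to move --
(0,4): no bracket -> illegal
(0,5): no bracket -> illegal
(0,6): no bracket -> illegal
(1,2): no bracket -> illegal
(1,3): no bracket -> illegal
(1,4): flips 2 -> legal
(1,6): no bracket -> illegal
(2,2): flips 1 -> legal
(2,5): no bracket -> illegal
(2,6): no bracket -> illegal
(3,0): no bracket -> illegal
(3,1): no bracket -> illegal
(3,2): no bracket -> illegal
(3,5): no bracket -> illegal
(4,0): flips 3 -> legal
(4,5): no bracket -> illegal
(5,0): no bracket -> illegal
(5,1): no bracket -> illegal
(5,2): no bracket -> illegal
(5,3): flips 1 -> legal
(6,3): no bracket -> illegal
(6,4): flips 1 -> legal
(6,5): no bracket -> illegal
W mobility = 5

Answer: B=3 W=5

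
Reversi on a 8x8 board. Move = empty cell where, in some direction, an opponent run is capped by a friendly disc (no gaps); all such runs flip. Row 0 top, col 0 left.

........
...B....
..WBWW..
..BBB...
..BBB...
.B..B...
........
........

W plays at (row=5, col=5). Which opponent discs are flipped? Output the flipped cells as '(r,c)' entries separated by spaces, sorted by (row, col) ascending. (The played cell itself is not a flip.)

Answer: (3,3) (4,4)

Derivation:
Dir NW: opp run (4,4) (3,3) capped by W -> flip
Dir N: first cell '.' (not opp) -> no flip
Dir NE: first cell '.' (not opp) -> no flip
Dir W: opp run (5,4), next='.' -> no flip
Dir E: first cell '.' (not opp) -> no flip
Dir SW: first cell '.' (not opp) -> no flip
Dir S: first cell '.' (not opp) -> no flip
Dir SE: first cell '.' (not opp) -> no flip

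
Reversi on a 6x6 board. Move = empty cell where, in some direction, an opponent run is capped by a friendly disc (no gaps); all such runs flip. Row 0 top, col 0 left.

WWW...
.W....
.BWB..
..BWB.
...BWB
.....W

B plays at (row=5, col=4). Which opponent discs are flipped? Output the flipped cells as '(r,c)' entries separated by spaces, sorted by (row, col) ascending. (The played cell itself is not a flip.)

Answer: (4,4)

Derivation:
Dir NW: first cell 'B' (not opp) -> no flip
Dir N: opp run (4,4) capped by B -> flip
Dir NE: first cell 'B' (not opp) -> no flip
Dir W: first cell '.' (not opp) -> no flip
Dir E: opp run (5,5), next=edge -> no flip
Dir SW: edge -> no flip
Dir S: edge -> no flip
Dir SE: edge -> no flip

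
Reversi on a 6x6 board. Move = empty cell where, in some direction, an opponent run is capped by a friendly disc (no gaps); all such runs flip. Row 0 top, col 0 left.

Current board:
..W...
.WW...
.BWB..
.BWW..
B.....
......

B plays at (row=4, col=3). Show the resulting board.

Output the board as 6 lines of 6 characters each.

Answer: ..W...
.WW...
.BWB..
.BBB..
B..B..
......

Derivation:
Place B at (4,3); scan 8 dirs for brackets.
Dir NW: opp run (3,2) capped by B -> flip
Dir N: opp run (3,3) capped by B -> flip
Dir NE: first cell '.' (not opp) -> no flip
Dir W: first cell '.' (not opp) -> no flip
Dir E: first cell '.' (not opp) -> no flip
Dir SW: first cell '.' (not opp) -> no flip
Dir S: first cell '.' (not opp) -> no flip
Dir SE: first cell '.' (not opp) -> no flip
All flips: (3,2) (3,3)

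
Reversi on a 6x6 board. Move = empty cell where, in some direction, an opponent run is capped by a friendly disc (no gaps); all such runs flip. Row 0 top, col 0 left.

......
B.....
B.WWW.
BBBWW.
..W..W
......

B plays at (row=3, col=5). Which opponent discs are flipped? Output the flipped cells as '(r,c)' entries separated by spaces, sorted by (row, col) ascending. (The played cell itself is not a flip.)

Answer: (3,3) (3,4)

Derivation:
Dir NW: opp run (2,4), next='.' -> no flip
Dir N: first cell '.' (not opp) -> no flip
Dir NE: edge -> no flip
Dir W: opp run (3,4) (3,3) capped by B -> flip
Dir E: edge -> no flip
Dir SW: first cell '.' (not opp) -> no flip
Dir S: opp run (4,5), next='.' -> no flip
Dir SE: edge -> no flip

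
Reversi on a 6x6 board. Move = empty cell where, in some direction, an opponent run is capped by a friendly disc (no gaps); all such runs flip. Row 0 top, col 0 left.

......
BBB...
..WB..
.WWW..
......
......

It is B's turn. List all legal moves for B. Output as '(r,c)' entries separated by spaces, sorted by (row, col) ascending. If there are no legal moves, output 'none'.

(1,3): no bracket -> illegal
(2,0): no bracket -> illegal
(2,1): flips 1 -> legal
(2,4): no bracket -> illegal
(3,0): no bracket -> illegal
(3,4): no bracket -> illegal
(4,0): no bracket -> illegal
(4,1): flips 1 -> legal
(4,2): flips 2 -> legal
(4,3): flips 1 -> legal
(4,4): flips 2 -> legal

Answer: (2,1) (4,1) (4,2) (4,3) (4,4)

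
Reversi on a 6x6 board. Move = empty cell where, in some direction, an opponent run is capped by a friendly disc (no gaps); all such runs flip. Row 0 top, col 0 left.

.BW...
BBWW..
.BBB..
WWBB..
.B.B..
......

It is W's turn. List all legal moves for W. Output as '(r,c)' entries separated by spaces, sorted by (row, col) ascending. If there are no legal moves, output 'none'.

Answer: (0,0) (2,0) (3,4) (4,2) (5,1) (5,2) (5,3)

Derivation:
(0,0): flips 1 -> legal
(1,4): no bracket -> illegal
(2,0): flips 1 -> legal
(2,4): no bracket -> illegal
(3,4): flips 3 -> legal
(4,0): no bracket -> illegal
(4,2): flips 2 -> legal
(4,4): no bracket -> illegal
(5,0): no bracket -> illegal
(5,1): flips 1 -> legal
(5,2): flips 1 -> legal
(5,3): flips 3 -> legal
(5,4): no bracket -> illegal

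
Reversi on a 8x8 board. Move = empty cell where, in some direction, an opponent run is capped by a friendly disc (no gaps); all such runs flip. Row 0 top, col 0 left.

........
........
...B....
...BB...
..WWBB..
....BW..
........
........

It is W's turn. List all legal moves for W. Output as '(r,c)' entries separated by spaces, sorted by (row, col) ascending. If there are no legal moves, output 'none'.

(1,2): no bracket -> illegal
(1,3): flips 2 -> legal
(1,4): no bracket -> illegal
(2,2): flips 2 -> legal
(2,4): flips 1 -> legal
(2,5): flips 1 -> legal
(3,2): no bracket -> illegal
(3,5): flips 1 -> legal
(3,6): no bracket -> illegal
(4,6): flips 2 -> legal
(5,3): flips 1 -> legal
(5,6): no bracket -> illegal
(6,3): no bracket -> illegal
(6,4): no bracket -> illegal
(6,5): flips 1 -> legal

Answer: (1,3) (2,2) (2,4) (2,5) (3,5) (4,6) (5,3) (6,5)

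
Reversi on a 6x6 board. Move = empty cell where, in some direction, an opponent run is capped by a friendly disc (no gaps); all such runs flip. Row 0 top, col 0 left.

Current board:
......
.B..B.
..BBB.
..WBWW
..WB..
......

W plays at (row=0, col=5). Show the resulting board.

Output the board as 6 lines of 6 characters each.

Answer: .....W
.B..W.
..BWB.
..WBWW
..WB..
......

Derivation:
Place W at (0,5); scan 8 dirs for brackets.
Dir NW: edge -> no flip
Dir N: edge -> no flip
Dir NE: edge -> no flip
Dir W: first cell '.' (not opp) -> no flip
Dir E: edge -> no flip
Dir SW: opp run (1,4) (2,3) capped by W -> flip
Dir S: first cell '.' (not opp) -> no flip
Dir SE: edge -> no flip
All flips: (1,4) (2,3)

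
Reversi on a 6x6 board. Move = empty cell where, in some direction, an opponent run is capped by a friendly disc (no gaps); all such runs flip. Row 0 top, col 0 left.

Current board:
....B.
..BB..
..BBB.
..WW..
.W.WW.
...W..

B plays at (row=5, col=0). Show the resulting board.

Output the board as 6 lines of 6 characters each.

Answer: ....B.
..BB..
..BBB.
..BW..
.B.WW.
B..W..

Derivation:
Place B at (5,0); scan 8 dirs for brackets.
Dir NW: edge -> no flip
Dir N: first cell '.' (not opp) -> no flip
Dir NE: opp run (4,1) (3,2) capped by B -> flip
Dir W: edge -> no flip
Dir E: first cell '.' (not opp) -> no flip
Dir SW: edge -> no flip
Dir S: edge -> no flip
Dir SE: edge -> no flip
All flips: (3,2) (4,1)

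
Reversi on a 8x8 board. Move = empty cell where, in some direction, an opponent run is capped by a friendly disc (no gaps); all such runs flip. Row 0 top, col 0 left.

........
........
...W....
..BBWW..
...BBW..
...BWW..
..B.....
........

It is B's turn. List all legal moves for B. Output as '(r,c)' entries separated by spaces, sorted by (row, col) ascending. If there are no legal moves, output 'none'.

Answer: (1,3) (1,4) (2,4) (2,5) (2,6) (3,6) (4,6) (5,6) (6,4) (6,5) (6,6)

Derivation:
(1,2): no bracket -> illegal
(1,3): flips 1 -> legal
(1,4): flips 1 -> legal
(2,2): no bracket -> illegal
(2,4): flips 1 -> legal
(2,5): flips 1 -> legal
(2,6): flips 1 -> legal
(3,6): flips 2 -> legal
(4,6): flips 1 -> legal
(5,6): flips 2 -> legal
(6,3): no bracket -> illegal
(6,4): flips 1 -> legal
(6,5): flips 1 -> legal
(6,6): flips 1 -> legal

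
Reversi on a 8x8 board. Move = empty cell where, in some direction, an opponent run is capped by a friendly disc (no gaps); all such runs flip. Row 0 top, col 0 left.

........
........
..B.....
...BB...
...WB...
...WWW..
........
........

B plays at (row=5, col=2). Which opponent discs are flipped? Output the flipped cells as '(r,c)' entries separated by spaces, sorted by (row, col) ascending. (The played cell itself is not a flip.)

Dir NW: first cell '.' (not opp) -> no flip
Dir N: first cell '.' (not opp) -> no flip
Dir NE: opp run (4,3) capped by B -> flip
Dir W: first cell '.' (not opp) -> no flip
Dir E: opp run (5,3) (5,4) (5,5), next='.' -> no flip
Dir SW: first cell '.' (not opp) -> no flip
Dir S: first cell '.' (not opp) -> no flip
Dir SE: first cell '.' (not opp) -> no flip

Answer: (4,3)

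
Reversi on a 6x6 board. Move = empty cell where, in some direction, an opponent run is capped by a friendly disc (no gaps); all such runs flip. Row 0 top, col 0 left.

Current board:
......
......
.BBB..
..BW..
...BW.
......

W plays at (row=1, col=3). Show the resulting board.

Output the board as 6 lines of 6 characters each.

Answer: ......
...W..
.BBW..
..BW..
...BW.
......

Derivation:
Place W at (1,3); scan 8 dirs for brackets.
Dir NW: first cell '.' (not opp) -> no flip
Dir N: first cell '.' (not opp) -> no flip
Dir NE: first cell '.' (not opp) -> no flip
Dir W: first cell '.' (not opp) -> no flip
Dir E: first cell '.' (not opp) -> no flip
Dir SW: opp run (2,2), next='.' -> no flip
Dir S: opp run (2,3) capped by W -> flip
Dir SE: first cell '.' (not opp) -> no flip
All flips: (2,3)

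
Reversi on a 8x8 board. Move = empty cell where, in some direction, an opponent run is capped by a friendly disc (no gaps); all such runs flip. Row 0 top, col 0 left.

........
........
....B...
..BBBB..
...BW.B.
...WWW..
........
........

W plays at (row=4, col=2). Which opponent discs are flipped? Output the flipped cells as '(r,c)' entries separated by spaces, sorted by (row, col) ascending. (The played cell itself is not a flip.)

Answer: (4,3)

Derivation:
Dir NW: first cell '.' (not opp) -> no flip
Dir N: opp run (3,2), next='.' -> no flip
Dir NE: opp run (3,3) (2,4), next='.' -> no flip
Dir W: first cell '.' (not opp) -> no flip
Dir E: opp run (4,3) capped by W -> flip
Dir SW: first cell '.' (not opp) -> no flip
Dir S: first cell '.' (not opp) -> no flip
Dir SE: first cell 'W' (not opp) -> no flip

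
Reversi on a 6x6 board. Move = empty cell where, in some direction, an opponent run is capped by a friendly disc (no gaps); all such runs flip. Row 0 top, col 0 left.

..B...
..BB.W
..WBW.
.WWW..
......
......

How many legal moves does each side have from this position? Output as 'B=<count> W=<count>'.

-- B to move --
(0,4): no bracket -> illegal
(0,5): no bracket -> illegal
(1,1): no bracket -> illegal
(1,4): no bracket -> illegal
(2,0): no bracket -> illegal
(2,1): flips 1 -> legal
(2,5): flips 1 -> legal
(3,0): no bracket -> illegal
(3,4): no bracket -> illegal
(3,5): flips 1 -> legal
(4,0): flips 2 -> legal
(4,1): flips 1 -> legal
(4,2): flips 2 -> legal
(4,3): flips 1 -> legal
(4,4): no bracket -> illegal
B mobility = 7
-- W to move --
(0,1): no bracket -> illegal
(0,3): flips 2 -> legal
(0,4): flips 1 -> legal
(1,1): no bracket -> illegal
(1,4): flips 1 -> legal
(2,1): no bracket -> illegal
(3,4): no bracket -> illegal
W mobility = 3

Answer: B=7 W=3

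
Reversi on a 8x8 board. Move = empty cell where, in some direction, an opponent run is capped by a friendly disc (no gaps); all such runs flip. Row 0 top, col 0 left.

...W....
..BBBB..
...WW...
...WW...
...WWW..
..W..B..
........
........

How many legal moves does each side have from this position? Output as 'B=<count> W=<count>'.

Answer: B=7 W=9

Derivation:
-- B to move --
(0,2): no bracket -> illegal
(0,4): no bracket -> illegal
(2,2): flips 2 -> legal
(2,5): no bracket -> illegal
(3,2): flips 1 -> legal
(3,5): flips 2 -> legal
(3,6): no bracket -> illegal
(4,1): no bracket -> illegal
(4,2): flips 2 -> legal
(4,6): no bracket -> illegal
(5,1): no bracket -> illegal
(5,3): flips 3 -> legal
(5,4): flips 3 -> legal
(5,6): flips 3 -> legal
(6,1): no bracket -> illegal
(6,2): no bracket -> illegal
(6,3): no bracket -> illegal
B mobility = 7
-- W to move --
(0,1): flips 1 -> legal
(0,2): flips 1 -> legal
(0,4): flips 1 -> legal
(0,5): flips 1 -> legal
(0,6): flips 1 -> legal
(1,1): no bracket -> illegal
(1,6): no bracket -> illegal
(2,1): flips 1 -> legal
(2,2): no bracket -> illegal
(2,5): flips 1 -> legal
(2,6): no bracket -> illegal
(4,6): no bracket -> illegal
(5,4): no bracket -> illegal
(5,6): no bracket -> illegal
(6,4): no bracket -> illegal
(6,5): flips 1 -> legal
(6,6): flips 1 -> legal
W mobility = 9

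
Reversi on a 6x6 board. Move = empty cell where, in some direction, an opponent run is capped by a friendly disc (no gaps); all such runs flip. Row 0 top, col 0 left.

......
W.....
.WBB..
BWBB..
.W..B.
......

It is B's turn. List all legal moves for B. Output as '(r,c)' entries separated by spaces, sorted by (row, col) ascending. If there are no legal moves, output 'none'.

(0,0): no bracket -> illegal
(0,1): no bracket -> illegal
(1,1): no bracket -> illegal
(1,2): flips 1 -> legal
(2,0): flips 1 -> legal
(4,0): flips 1 -> legal
(4,2): no bracket -> illegal
(5,0): flips 1 -> legal
(5,1): no bracket -> illegal
(5,2): flips 1 -> legal

Answer: (1,2) (2,0) (4,0) (5,0) (5,2)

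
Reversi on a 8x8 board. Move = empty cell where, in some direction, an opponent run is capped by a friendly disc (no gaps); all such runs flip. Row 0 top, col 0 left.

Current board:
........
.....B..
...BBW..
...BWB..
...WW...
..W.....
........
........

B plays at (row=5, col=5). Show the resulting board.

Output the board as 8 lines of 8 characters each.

Answer: ........
.....B..
...BBW..
...BWB..
...WB...
..W..B..
........
........

Derivation:
Place B at (5,5); scan 8 dirs for brackets.
Dir NW: opp run (4,4) capped by B -> flip
Dir N: first cell '.' (not opp) -> no flip
Dir NE: first cell '.' (not opp) -> no flip
Dir W: first cell '.' (not opp) -> no flip
Dir E: first cell '.' (not opp) -> no flip
Dir SW: first cell '.' (not opp) -> no flip
Dir S: first cell '.' (not opp) -> no flip
Dir SE: first cell '.' (not opp) -> no flip
All flips: (4,4)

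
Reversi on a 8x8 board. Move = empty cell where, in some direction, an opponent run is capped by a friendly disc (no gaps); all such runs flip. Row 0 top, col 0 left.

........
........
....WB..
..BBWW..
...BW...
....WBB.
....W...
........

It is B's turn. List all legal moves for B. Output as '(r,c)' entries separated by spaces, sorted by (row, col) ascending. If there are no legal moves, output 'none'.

Answer: (1,5) (2,3) (3,6) (4,5) (5,3) (6,5) (7,3)

Derivation:
(1,3): no bracket -> illegal
(1,4): no bracket -> illegal
(1,5): flips 1 -> legal
(2,3): flips 1 -> legal
(2,6): no bracket -> illegal
(3,6): flips 2 -> legal
(4,5): flips 2 -> legal
(4,6): no bracket -> illegal
(5,3): flips 1 -> legal
(6,3): no bracket -> illegal
(6,5): flips 1 -> legal
(7,3): flips 1 -> legal
(7,4): no bracket -> illegal
(7,5): no bracket -> illegal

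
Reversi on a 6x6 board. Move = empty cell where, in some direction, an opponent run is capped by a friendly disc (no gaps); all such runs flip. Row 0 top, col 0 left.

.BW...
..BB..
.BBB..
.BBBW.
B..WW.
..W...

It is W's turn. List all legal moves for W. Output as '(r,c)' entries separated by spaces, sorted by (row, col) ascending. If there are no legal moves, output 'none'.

(0,0): flips 1 -> legal
(0,3): flips 3 -> legal
(0,4): no bracket -> illegal
(1,0): flips 2 -> legal
(1,1): flips 2 -> legal
(1,4): no bracket -> illegal
(2,0): no bracket -> illegal
(2,4): flips 1 -> legal
(3,0): flips 3 -> legal
(4,1): no bracket -> illegal
(4,2): flips 3 -> legal
(5,0): no bracket -> illegal
(5,1): no bracket -> illegal

Answer: (0,0) (0,3) (1,0) (1,1) (2,4) (3,0) (4,2)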